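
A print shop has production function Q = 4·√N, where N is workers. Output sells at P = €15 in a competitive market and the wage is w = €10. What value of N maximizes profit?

N* = 9

MP_N = (1/2)·4·N^(-1/2) = 2·N^(-1/2).
Profit maximization for a price taker requires P·MP_N = w: 15·2·N^(-1/2) = 10.
So N^(-1/2) = 1/3, which gives N = 9.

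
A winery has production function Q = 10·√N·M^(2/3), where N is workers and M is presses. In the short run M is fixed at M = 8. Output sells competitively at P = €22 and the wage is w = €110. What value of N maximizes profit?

With M = 8, MP_N = (1/2)·10·N^(-1/2)·8^(2/3) = 20·N^(-1/2).
Profit maximization for a price taker requires P·MP_N = w: 22·20·N^(-1/2) = 110.
So N^(-1/2) = 0.25, which gives N = 16.

N* = 16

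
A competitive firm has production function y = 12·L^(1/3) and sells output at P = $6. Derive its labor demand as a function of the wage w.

MP_L = (1/3)·12·L^(-2/3) = 4·L^(-2/3).
Setting P·MP_L = w: 24·L^(-2/3) = w.
Solving for L: L^(-2/3) = w/24, so L = (24/w)^(3/2).

L(w) = (24/w)^(3/2)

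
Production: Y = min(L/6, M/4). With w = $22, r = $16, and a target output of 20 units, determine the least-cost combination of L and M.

With a fixed-proportions technology, the cost-minimizing bundle uses no slack in either input: L/6 = M/4 = Y.
So L = 6·20 = 120 and M = 4·20 = 80.

L* = 120, M* = 80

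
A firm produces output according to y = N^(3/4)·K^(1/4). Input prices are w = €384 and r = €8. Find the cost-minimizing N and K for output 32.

Cost minimization requires the marginal rate of technical substitution to equal the input-price ratio: MP_N/MP_K = w/r.
Here MP_N/MP_K = (3/4)·(K/N)/(1/4) = 3·(K/N). Setting this equal to 384/8 = 48 gives K = 16N.
Substituting into y = 32: N^(3/4)·(16N)^(1/4) = 32.
Solving, N = 16 and K = 256.

N* = 16, K* = 256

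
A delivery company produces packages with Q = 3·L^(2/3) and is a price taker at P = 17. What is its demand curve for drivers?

MP_L = (2/3)·3·L^(-1/3) = 2·L^(-1/3).
Setting P·MP_L = w: 34·L^(-1/3) = w.
Solving for L: L^(-1/3) = w/34, so L = (34/w)^(3).

L(w) = 39304/w³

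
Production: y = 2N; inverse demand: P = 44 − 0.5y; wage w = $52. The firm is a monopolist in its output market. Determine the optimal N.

N* = 9

Marginal revenue from the inverse demand is MR = 44 − y.
The marginal product is MP_N = 2.
A monopolist hires until marginal revenue product equals the wage: MR·MP_N = w.
(44 − 2N)·2 = 52, so N = 9.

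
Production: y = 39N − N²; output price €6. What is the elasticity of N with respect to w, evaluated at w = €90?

ε = -0.625

From P·MP_N = w with MP_N = 39 − 2N, labor demand is N(w) = (39 − w/6)/2.
dN/dw = −1/(12) = -1/12.
At w = 90, N = 12, so ε = (dN/dw)·(w/N) = (-1/12)·(90/12) = -0.625.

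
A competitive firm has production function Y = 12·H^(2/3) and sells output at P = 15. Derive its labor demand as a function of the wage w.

H(w) = 1728000/w³

MP_H = (2/3)·12·H^(-1/3) = 8·H^(-1/3).
Setting P·MP_H = w: 120·H^(-1/3) = w.
Solving for H: H^(-1/3) = w/120, so H = (120/w)^(3).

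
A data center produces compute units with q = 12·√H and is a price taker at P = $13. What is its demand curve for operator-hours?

MP_H = (1/2)·12·H^(-1/2) = 6·H^(-1/2).
Setting P·MP_H = w: 78·H^(-1/2) = w.
Solving for H: H^(-1/2) = w/78, so H = (78/w)^(2).

H(w) = 6084/w²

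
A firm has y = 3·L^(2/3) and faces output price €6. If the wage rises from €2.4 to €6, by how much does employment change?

From P·MP_L = w with MP_L = 2·L^(-1/3), the labor demand is L(w) = (12/w)^(3).
At w = 2.4: L = 125. At w = 6: L = 8.
ΔL = 8 − 125 = -117.

ΔL = -117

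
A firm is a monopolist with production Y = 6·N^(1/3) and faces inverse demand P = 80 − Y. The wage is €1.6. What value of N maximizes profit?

Marginal revenue from the inverse demand is MR = 80 − 2Y.
The marginal product is MP_N = 2·N^(-2/3).
A monopolist hires until marginal revenue product equals the wage: MR·MP_N = w.
At N, Y = 6·N^(1/3). Substituting and solving: (80 − 12·N^(1/3))·2·N^(-2/3) = 1.6 gives N = 125.

N* = 125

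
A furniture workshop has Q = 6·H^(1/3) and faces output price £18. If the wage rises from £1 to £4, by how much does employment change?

ΔH = -189

From P·MP_H = w with MP_H = 2·H^(-2/3), the labor demand is H(w) = (36/w)^(3/2).
At w = 1: H = 216. At w = 4: H = 27.
ΔH = 27 − 216 = -189.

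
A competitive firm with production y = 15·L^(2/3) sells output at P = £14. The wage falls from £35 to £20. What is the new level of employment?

From P·MP_L = w with MP_L = 10·L^(-1/3), the labor demand is L(w) = (140/w)^(3).
At w = 35: L = 64. At w = 20: L = 343.

L* = 343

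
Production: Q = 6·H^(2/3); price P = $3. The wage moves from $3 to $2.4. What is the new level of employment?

From P·MP_H = w with MP_H = 4·H^(-1/3), the labor demand is H(w) = (12/w)^(3).
At w = 3: H = 64. At w = 2.4: H = 125.

H* = 125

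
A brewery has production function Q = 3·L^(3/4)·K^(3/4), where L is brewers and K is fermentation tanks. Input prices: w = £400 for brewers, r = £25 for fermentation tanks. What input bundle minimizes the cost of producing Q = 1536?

L* = 16, K* = 256

Cost minimization requires the marginal rate of technical substitution to equal the input-price ratio: MP_L/MP_K = w/r.
Here MP_L/MP_K = (3/4)·(K/L)/(3/4) = (K/L). Setting this equal to 400/25 = 16 gives K = 16L.
Substituting into Q = 1536: 3·L^(3/4)·(16L)^(3/4) = 1536.
Solving, L = 16 and K = 256.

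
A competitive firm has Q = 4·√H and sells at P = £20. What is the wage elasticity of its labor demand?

MP_H = (1/2)·4·H^(-1/2), so P·MP_H = w gives 40·H^(-1/2) = w.
Solving, H(w) = (40/w)^(2). This is a constant-elasticity form: H ∝ w^(−2), so ε = −2.

ε = -2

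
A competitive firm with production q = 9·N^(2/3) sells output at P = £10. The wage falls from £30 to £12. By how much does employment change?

From P·MP_N = w with MP_N = 6·N^(-1/3), the labor demand is N(w) = (60/w)^(3).
At w = 30: N = 8. At w = 12: N = 125.
ΔN = 125 − 8 = 117.

ΔN = 117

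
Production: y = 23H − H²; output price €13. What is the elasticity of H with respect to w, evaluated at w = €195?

From P·MP_H = w with MP_H = 23 − 2H, labor demand is H(w) = (23 − w/13)/2.
dH/dw = −1/(26) = -1/26.
At w = 195, H = 4, so ε = (dH/dw)·(w/H) = (-1/26)·(195/4) = -1.875.

ε = -1.875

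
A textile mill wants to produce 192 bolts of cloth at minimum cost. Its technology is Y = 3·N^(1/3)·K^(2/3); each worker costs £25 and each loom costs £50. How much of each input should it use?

Cost minimization requires the marginal rate of technical substitution to equal the input-price ratio: MP_N/MP_K = w/r.
Here MP_N/MP_K = (1/3)·(K/N)/(2/3) = 0.5·(K/N). Setting this equal to 25/50 = 0.5 gives K = N.
Substituting into Y = 192: 3·N^(1/3)·(N)^(2/3) = 192.
Solving, N = 64 and K = 64.

N* = 64, K* = 64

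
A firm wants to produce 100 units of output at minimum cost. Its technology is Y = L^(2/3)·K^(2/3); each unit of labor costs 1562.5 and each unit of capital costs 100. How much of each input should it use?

Cost minimization requires the marginal rate of technical substitution to equal the input-price ratio: MP_L/MP_K = w/r.
Here MP_L/MP_K = (2/3)·(K/L)/(2/3) = (K/L). Setting this equal to 1562.5/100 = 15.625 gives K = 15.625L.
Substituting into Y = 100: L^(2/3)·(15.625L)^(2/3) = 100.
Solving, L = 8 and K = 125.

L* = 8, K* = 125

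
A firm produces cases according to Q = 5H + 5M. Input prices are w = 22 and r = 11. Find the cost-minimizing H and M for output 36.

The inputs are perfect substitutes, so the firm uses whichever has the lower cost per unit of output.
Cost per unit of output via H is w/5 = 4.4; via M it is r/5 = 2.2. M is cheaper.
Producing Q = 36 with M alone: H = 0, M = 7.2.

H* = 0, M* = 7.2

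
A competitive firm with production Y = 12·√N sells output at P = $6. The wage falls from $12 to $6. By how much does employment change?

From P·MP_N = w with MP_N = 6·N^(-1/2), the labor demand is N(w) = (36/w)^(2).
At w = 12: N = 9. At w = 6: N = 36.
ΔN = 36 − 9 = 27.

ΔN = 27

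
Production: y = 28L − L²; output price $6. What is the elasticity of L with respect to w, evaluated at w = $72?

ε = -0.75

From P·MP_L = w with MP_L = 28 − 2L, labor demand is L(w) = (28 − w/6)/2.
dL/dw = −1/(12) = -1/12.
At w = 72, L = 8, so ε = (dL/dw)·(w/L) = (-1/12)·(72/8) = -0.75.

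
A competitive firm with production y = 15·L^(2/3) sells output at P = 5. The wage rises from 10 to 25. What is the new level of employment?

From P·MP_L = w with MP_L = 10·L^(-1/3), the labor demand is L(w) = (50/w)^(3).
At w = 10: L = 125. At w = 25: L = 8.

L* = 8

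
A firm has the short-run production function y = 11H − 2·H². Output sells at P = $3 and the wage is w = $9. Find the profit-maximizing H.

The marginal product of H is MP_H = 11 − 4H.
A price-taking firm hires until the value of the marginal product equals the wage: P·MP_H = w, so 3·(11 − 4H) = 9.
Then 11 − 4H = 3, giving H = 2.

H* = 2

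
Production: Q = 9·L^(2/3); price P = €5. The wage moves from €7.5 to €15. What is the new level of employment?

L* = 8

From P·MP_L = w with MP_L = 6·L^(-1/3), the labor demand is L(w) = (30/w)^(3).
At w = 7.5: L = 64. At w = 15: L = 8.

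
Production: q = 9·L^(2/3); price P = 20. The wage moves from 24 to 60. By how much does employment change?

ΔL = -117

From P·MP_L = w with MP_L = 6·L^(-1/3), the labor demand is L(w) = (120/w)^(3).
At w = 24: L = 125. At w = 60: L = 8.
ΔL = 8 − 125 = -117.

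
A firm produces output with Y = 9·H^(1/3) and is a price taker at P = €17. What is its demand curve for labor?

H(w) = (51/w)^(3/2)

MP_H = (1/3)·9·H^(-2/3) = 3·H^(-2/3).
Setting P·MP_H = w: 51·H^(-2/3) = w.
Solving for H: H^(-2/3) = w/51, so H = (51/w)^(3/2).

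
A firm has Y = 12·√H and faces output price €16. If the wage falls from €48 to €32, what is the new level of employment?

H* = 9

From P·MP_H = w with MP_H = 6·H^(-1/2), the labor demand is H(w) = (96/w)^(2).
At w = 48: H = 4. At w = 32: H = 9.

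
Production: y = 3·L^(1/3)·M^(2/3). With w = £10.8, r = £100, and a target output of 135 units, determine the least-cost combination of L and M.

Cost minimization requires the marginal rate of technical substitution to equal the input-price ratio: MP_L/MP_M = w/r.
Here MP_L/MP_M = (1/3)·(M/L)/(2/3) = 0.5·(M/L). Setting this equal to 10.8/100 = 0.108 gives M = 0.216L.
Substituting into y = 135: 3·L^(1/3)·(0.216L)^(2/3) = 135.
Solving, L = 125 and M = 27.

L* = 125, M* = 27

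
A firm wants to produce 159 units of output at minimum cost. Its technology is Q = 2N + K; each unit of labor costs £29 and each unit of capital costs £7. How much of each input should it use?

The inputs are perfect substitutes, so the firm uses whichever has the lower cost per unit of output.
Cost per unit of output via N is 14.5; via K it is 7. K is cheaper.
Producing Q = 159 with K alone: N = 0, K = 159.

N* = 0, K* = 159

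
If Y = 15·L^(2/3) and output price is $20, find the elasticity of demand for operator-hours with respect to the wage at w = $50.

ε = -3

MP_L = (2/3)·15·L^(-1/3), so P·MP_L = w gives 200·L^(-1/3) = w.
Solving, L(w) = (200/w)^(3). This is a constant-elasticity form: L ∝ w^(−3), so ε = −3.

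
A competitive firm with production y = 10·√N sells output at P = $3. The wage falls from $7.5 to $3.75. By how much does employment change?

From P·MP_N = w with MP_N = 5·N^(-1/2), the labor demand is N(w) = (15/w)^(2).
At w = 7.5: N = 4. At w = 3.75: N = 16.
ΔN = 16 − 4 = 12.

ΔN = 12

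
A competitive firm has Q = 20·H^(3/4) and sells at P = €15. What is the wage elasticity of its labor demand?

MP_H = (3/4)·20·H^(-1/4), so P·MP_H = w gives 225·H^(-1/4) = w.
Solving, H(w) = (225/w)^(4). This is a constant-elasticity form: H ∝ w^(−4), so ε = −4.

ε = -4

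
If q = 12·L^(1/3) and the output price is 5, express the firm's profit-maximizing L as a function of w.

MP_L = (1/3)·12·L^(-2/3) = 4·L^(-2/3).
Setting P·MP_L = w: 20·L^(-2/3) = w.
Solving for L: L^(-2/3) = w/20, so L = (20/w)^(3/2).

L(w) = (20/w)^(3/2)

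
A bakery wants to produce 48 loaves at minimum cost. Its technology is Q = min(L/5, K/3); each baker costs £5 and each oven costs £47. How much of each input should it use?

With a fixed-proportions technology, the cost-minimizing bundle uses no slack in either input: L/5 = K/3 = Q.
So L = 5·48 = 240 and K = 3·48 = 144.

L* = 240, K* = 144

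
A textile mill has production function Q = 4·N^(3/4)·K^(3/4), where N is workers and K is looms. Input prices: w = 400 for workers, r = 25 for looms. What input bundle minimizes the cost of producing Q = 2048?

Cost minimization requires the marginal rate of technical substitution to equal the input-price ratio: MP_N/MP_K = w/r.
Here MP_N/MP_K = (3/4)·(K/N)/(3/4) = (K/N). Setting this equal to 400/25 = 16 gives K = 16N.
Substituting into Q = 2048: 4·N^(3/4)·(16N)^(3/4) = 2048.
Solving, N = 16 and K = 256.

N* = 16, K* = 256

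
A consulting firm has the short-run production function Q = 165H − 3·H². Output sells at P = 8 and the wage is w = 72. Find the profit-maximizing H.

The marginal product of H is MP_H = 165 − 6H.
A price-taking firm hires until the value of the marginal product equals the wage: P·MP_H = w, so 8·(165 − 6H) = 72.
Then 165 − 6H = 9, giving H = 26.

H* = 26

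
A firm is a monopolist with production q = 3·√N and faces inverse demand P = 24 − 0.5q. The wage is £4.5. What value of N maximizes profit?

Marginal revenue from the inverse demand is MR = 24 − q.
The marginal product is MP_N = 1.5·N^(-1/2).
A monopolist hires until marginal revenue product equals the wage: MR·MP_N = w.
At N, q = 3·√N. Substituting and solving: (24 − 3·√N)·1.5·N^(-1/2) = 4.5 gives N = 16.

N* = 16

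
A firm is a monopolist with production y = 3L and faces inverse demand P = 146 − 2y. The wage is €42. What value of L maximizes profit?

Marginal revenue from the inverse demand is MR = 146 − 4y.
The marginal product is MP_L = 3.
A monopolist hires until marginal revenue product equals the wage: MR·MP_L = w.
(146 − 12L)·3 = 42, so L = 11.

L* = 11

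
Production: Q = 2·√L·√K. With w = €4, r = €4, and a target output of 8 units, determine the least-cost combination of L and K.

L* = 4, K* = 4

Cost minimization requires the marginal rate of technical substitution to equal the input-price ratio: MP_L/MP_K = w/r.
Here MP_L/MP_K = (1/2)·(K/L)/(1/2) = (K/L). Setting this equal to 4/4 = 1 gives K = L.
Substituting into Q = 8: 2·L^(1/2)·(L)^(1/2) = 8.
Solving, L = 4 and K = 4.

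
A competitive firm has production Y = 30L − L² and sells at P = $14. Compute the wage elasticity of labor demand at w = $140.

From P·MP_L = w with MP_L = 30 − 2L, labor demand is L(w) = (30 − w/14)/2.
dL/dw = −1/(28) = -1/28.
At w = 140, L = 10, so ε = (dL/dw)·(w/L) = (-1/28)·(140/10) = -0.5.

ε = -0.5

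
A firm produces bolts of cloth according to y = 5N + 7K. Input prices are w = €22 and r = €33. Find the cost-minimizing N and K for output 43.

N* = 8.6, K* = 0

The inputs are perfect substitutes, so the firm uses whichever has the lower cost per unit of output.
Cost per unit of output via N is w/5 = 4.4; via K it is r/7 = 33/7. N is cheaper.
Producing y = 43 with N alone: N = 8.6, K = 0.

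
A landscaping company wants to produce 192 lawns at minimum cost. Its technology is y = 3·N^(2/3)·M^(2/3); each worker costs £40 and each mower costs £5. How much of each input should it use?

N* = 8, M* = 64

Cost minimization requires the marginal rate of technical substitution to equal the input-price ratio: MP_N/MP_M = w/r.
Here MP_N/MP_M = (2/3)·(M/N)/(2/3) = (M/N). Setting this equal to 40/5 = 8 gives M = 8N.
Substituting into y = 192: 3·N^(2/3)·(8N)^(2/3) = 192.
Solving, N = 8 and M = 64.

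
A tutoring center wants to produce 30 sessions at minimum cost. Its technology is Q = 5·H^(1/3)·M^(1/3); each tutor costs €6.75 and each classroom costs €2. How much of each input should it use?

Cost minimization requires the marginal rate of technical substitution to equal the input-price ratio: MP_H/MP_M = w/r.
Here MP_H/MP_M = (1/3)·(M/H)/(1/3) = (M/H). Setting this equal to 6.75/2 = 3.375 gives M = 3.375H.
Substituting into Q = 30: 5·H^(1/3)·(3.375H)^(1/3) = 30.
Solving, H = 8 and M = 27.

H* = 8, M* = 27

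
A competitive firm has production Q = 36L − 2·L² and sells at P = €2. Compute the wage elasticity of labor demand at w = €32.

ε = -0.8

From P·MP_L = w with MP_L = 36 − 4L, labor demand is L(w) = (36 − w/2)/4.
dL/dw = −1/(8) = -0.125.
At w = 32, L = 5, so ε = (dL/dw)·(w/L) = (-0.125)·(32/5) = -0.8.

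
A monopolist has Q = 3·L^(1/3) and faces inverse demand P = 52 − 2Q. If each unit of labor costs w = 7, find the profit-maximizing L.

L* = 8

Marginal revenue from the inverse demand is MR = 52 − 4Q.
The marginal product is MP_L = L^(-2/3).
A monopolist hires until marginal revenue product equals the wage: MR·MP_L = w.
At L, Q = 3·L^(1/3). Substituting and solving: (52 − 12·L^(1/3))·L^(-2/3) = 7 gives L = 8.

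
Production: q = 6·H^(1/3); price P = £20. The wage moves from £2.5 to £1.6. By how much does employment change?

ΔH = 61

From P·MP_H = w with MP_H = 2·H^(-2/3), the labor demand is H(w) = (40/w)^(3/2).
At w = 2.5: H = 64. At w = 1.6: H = 125.
ΔH = 125 − 64 = 61.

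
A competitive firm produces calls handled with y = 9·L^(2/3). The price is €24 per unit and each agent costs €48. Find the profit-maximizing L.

MP_L = (2/3)·9·L^(-1/3) = 6·L^(-1/3).
Profit maximization for a price taker requires P·MP_L = w: 24·6·L^(-1/3) = 48.
So L^(-1/3) = 1/3, which gives L = 27.

L* = 27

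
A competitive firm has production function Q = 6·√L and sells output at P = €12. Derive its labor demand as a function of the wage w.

MP_L = (1/2)·6·L^(-1/2) = 3·L^(-1/2).
Setting P·MP_L = w: 36·L^(-1/2) = w.
Solving for L: L^(-1/2) = w/36, so L = (36/w)^(2).

L(w) = 1296/w²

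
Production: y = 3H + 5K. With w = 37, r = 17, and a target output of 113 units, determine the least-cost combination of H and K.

The inputs are perfect substitutes, so the firm uses whichever has the lower cost per unit of output.
Cost per unit of output via H is w/3 = 37/3; via K it is r/5 = 3.4. K is cheaper.
Producing y = 113 with K alone: H = 0, K = 22.6.

H* = 0, K* = 22.6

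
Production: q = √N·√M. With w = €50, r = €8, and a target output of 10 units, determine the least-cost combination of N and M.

N* = 4, M* = 25

Cost minimization requires the marginal rate of technical substitution to equal the input-price ratio: MP_N/MP_M = w/r.
Here MP_N/MP_M = (1/2)·(M/N)/(1/2) = (M/N). Setting this equal to 50/8 = 6.25 gives M = 6.25N.
Substituting into q = 10: N^(1/2)·(6.25N)^(1/2) = 10.
Solving, N = 4 and M = 25.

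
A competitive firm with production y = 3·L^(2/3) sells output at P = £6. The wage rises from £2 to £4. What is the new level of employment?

L* = 27

From P·MP_L = w with MP_L = 2·L^(-1/3), the labor demand is L(w) = (12/w)^(3).
At w = 2: L = 216. At w = 4: L = 27.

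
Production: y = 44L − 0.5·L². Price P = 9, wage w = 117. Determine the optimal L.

L* = 31

The marginal product of L is MP_L = 44 − L.
A price-taking firm hires until the value of the marginal product equals the wage: P·MP_L = w, so 9·(44 − L) = 117.
Then 44 − L = 13, giving L = 31.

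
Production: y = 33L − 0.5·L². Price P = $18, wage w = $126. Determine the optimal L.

The marginal product of L is MP_L = 33 − L.
A price-taking firm hires until the value of the marginal product equals the wage: P·MP_L = w, so 18·(33 − L) = 126.
Then 33 − L = 7, giving L = 26.

L* = 26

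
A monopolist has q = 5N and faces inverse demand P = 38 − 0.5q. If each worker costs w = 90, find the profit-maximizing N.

Marginal revenue from the inverse demand is MR = 38 − q.
The marginal product is MP_N = 5.
A monopolist hires until marginal revenue product equals the wage: MR·MP_N = w.
(38 − 5N)·5 = 90, so N = 4.

N* = 4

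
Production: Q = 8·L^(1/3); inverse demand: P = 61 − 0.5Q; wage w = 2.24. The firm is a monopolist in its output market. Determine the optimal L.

Marginal revenue from the inverse demand is MR = 61 − Q.
The marginal product is MP_L = (8/3)·L^(-2/3).
A monopolist hires until marginal revenue product equals the wage: MR·MP_L = w.
At L, Q = 8·L^(1/3). Substituting and solving: (61 − 8·L^(1/3))·(8/3)·L^(-2/3) = 2.24 gives L = 125.

L* = 125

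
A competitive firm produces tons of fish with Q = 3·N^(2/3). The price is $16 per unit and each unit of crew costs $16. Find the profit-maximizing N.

MP_N = (2/3)·3·N^(-1/3) = 2·N^(-1/3).
Profit maximization for a price taker requires P·MP_N = w: 16·2·N^(-1/3) = 16.
So N^(-1/3) = 0.5, which gives N = 8.

N* = 8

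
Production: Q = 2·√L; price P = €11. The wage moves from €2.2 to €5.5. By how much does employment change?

From P·MP_L = w with MP_L = L^(-1/2), the labor demand is L(w) = (11/w)^(2).
At w = 2.2: L = 25. At w = 5.5: L = 4.
ΔL = 4 − 25 = -21.

ΔL = -21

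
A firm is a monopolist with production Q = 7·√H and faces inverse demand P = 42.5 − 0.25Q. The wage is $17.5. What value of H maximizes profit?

Marginal revenue from the inverse demand is MR = 42.5 − 0.5Q.
The marginal product is MP_H = 3.5·H^(-1/2).
A monopolist hires until marginal revenue product equals the wage: MR·MP_H = w.
At H, Q = 7·√H. Substituting and solving: (42.5 − 3.5·√H)·3.5·H^(-1/2) = 17.5 gives H = 25.

H* = 25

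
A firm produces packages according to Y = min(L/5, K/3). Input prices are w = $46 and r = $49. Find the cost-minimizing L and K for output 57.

L* = 285, K* = 171

With a fixed-proportions technology, the cost-minimizing bundle uses no slack in either input: L/5 = K/3 = Y.
So L = 5·57 = 285 and K = 3·57 = 171.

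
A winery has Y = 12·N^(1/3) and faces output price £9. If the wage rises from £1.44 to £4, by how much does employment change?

ΔN = -98

From P·MP_N = w with MP_N = 4·N^(-2/3), the labor demand is N(w) = (36/w)^(3/2).
At w = 1.44: N = 125. At w = 4: N = 27.
ΔN = 27 − 125 = -98.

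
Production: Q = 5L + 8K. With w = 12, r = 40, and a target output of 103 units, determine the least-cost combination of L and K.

L* = 20.6, K* = 0

The inputs are perfect substitutes, so the firm uses whichever has the lower cost per unit of output.
Cost per unit of output via L is w/5 = 2.4; via K it is r/8 = 5. L is cheaper.
Producing Q = 103 with L alone: L = 20.6, K = 0.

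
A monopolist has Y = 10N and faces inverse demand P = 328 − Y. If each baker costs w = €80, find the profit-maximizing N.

N* = 16

Marginal revenue from the inverse demand is MR = 328 − 2Y.
The marginal product is MP_N = 10.
A monopolist hires until marginal revenue product equals the wage: MR·MP_N = w.
(328 − 20N)·10 = 80, so N = 16.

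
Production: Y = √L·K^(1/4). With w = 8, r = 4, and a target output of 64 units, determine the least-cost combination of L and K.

L* = 256, K* = 256

Cost minimization requires the marginal rate of technical substitution to equal the input-price ratio: MP_L/MP_K = w/r.
Here MP_L/MP_K = (1/2)·(K/L)/(1/4) = 2·(K/L). Setting this equal to 8/4 = 2 gives K = L.
Substituting into Y = 64: L^(1/2)·(L)^(1/4) = 64.
Solving, L = 256 and K = 256.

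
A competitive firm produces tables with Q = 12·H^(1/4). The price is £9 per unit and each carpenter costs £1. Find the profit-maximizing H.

H* = 81

MP_H = (1/4)·12·H^(-3/4) = 3·H^(-3/4).
Profit maximization for a price taker requires P·MP_H = w: 9·3·H^(-3/4) = 1.
So H^(-3/4) = 1/27, which gives H = 81.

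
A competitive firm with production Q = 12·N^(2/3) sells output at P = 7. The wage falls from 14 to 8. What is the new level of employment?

From P·MP_N = w with MP_N = 8·N^(-1/3), the labor demand is N(w) = (56/w)^(3).
At w = 14: N = 64. At w = 8: N = 343.

N* = 343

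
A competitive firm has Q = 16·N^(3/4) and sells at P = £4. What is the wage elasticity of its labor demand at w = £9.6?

MP_N = (3/4)·16·N^(-1/4), so P·MP_N = w gives 48·N^(-1/4) = w.
Solving, N(w) = (48/w)^(4). This is a constant-elasticity form: N ∝ w^(−4), so ε = −4.

ε = -4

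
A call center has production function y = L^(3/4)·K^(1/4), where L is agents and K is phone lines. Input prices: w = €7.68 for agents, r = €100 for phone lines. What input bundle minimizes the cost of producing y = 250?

L* = 625, K* = 16

Cost minimization requires the marginal rate of technical substitution to equal the input-price ratio: MP_L/MP_K = w/r.
Here MP_L/MP_K = (3/4)·(K/L)/(1/4) = 3·(K/L). Setting this equal to 7.68/100 = 0.0768 gives K = 0.0256L.
Substituting into y = 250: L^(3/4)·(0.0256L)^(1/4) = 250.
Solving, L = 625 and K = 16.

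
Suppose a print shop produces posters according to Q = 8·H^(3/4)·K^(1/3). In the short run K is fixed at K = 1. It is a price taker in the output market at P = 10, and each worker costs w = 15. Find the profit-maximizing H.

H* = 256

With K = 1, MP_H = (3/4)·8·H^(-1/4)·1^(1/3) = 6·H^(-1/4).
Profit maximization for a price taker requires P·MP_H = w: 10·6·H^(-1/4) = 15.
So H^(-1/4) = 0.25, which gives H = 256.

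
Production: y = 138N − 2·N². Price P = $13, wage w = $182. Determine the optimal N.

N* = 31

The marginal product of N is MP_N = 138 − 4N.
A price-taking firm hires until the value of the marginal product equals the wage: P·MP_N = w, so 13·(138 − 4N) = 182.
Then 138 − 4N = 14, giving N = 31.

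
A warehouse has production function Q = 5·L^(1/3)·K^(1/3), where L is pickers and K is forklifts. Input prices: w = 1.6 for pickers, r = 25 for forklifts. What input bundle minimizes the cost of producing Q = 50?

Cost minimization requires the marginal rate of technical substitution to equal the input-price ratio: MP_L/MP_K = w/r.
Here MP_L/MP_K = (1/3)·(K/L)/(1/3) = (K/L). Setting this equal to 1.6/25 = 0.064 gives K = 0.064L.
Substituting into Q = 50: 5·L^(1/3)·(0.064L)^(1/3) = 50.
Solving, L = 125 and K = 8.

L* = 125, K* = 8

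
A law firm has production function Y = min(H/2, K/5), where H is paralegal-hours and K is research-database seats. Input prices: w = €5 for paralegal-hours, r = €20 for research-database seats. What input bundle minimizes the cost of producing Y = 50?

With a fixed-proportions technology, the cost-minimizing bundle uses no slack in either input: H/2 = K/5 = Y.
So H = 2·50 = 100 and K = 5·50 = 250.

H* = 100, K* = 250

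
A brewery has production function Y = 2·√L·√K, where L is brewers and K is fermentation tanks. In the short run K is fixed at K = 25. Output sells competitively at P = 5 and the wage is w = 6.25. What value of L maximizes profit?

With K = 25, MP_L = (1/2)·2·L^(-1/2)·25^(1/2) = 5·L^(-1/2).
Profit maximization for a price taker requires P·MP_L = w: 5·5·L^(-1/2) = 6.25.
So L^(-1/2) = 0.25, which gives L = 16.

L* = 16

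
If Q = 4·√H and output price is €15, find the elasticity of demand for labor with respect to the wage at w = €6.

MP_H = (1/2)·4·H^(-1/2), so P·MP_H = w gives 30·H^(-1/2) = w.
Solving, H(w) = (30/w)^(2). This is a constant-elasticity form: H ∝ w^(−2), so ε = −2.

ε = -2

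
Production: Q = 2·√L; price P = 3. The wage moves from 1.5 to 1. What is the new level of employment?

From P·MP_L = w with MP_L = L^(-1/2), the labor demand is L(w) = (3/w)^(2).
At w = 1.5: L = 4. At w = 1: L = 9.

L* = 9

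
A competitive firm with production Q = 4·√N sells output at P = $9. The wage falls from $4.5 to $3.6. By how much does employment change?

From P·MP_N = w with MP_N = 2·N^(-1/2), the labor demand is N(w) = (18/w)^(2).
At w = 4.5: N = 16. At w = 3.6: N = 25.
ΔN = 25 − 16 = 9.

ΔN = 9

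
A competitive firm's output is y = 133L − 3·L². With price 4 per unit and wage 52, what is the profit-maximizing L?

L* = 20

The marginal product of L is MP_L = 133 − 6L.
A price-taking firm hires until the value of the marginal product equals the wage: P·MP_L = w, so 4·(133 − 6L) = 52.
Then 133 − 6L = 13, giving L = 20.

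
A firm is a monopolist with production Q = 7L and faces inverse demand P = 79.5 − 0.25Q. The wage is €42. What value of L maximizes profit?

L* = 21

Marginal revenue from the inverse demand is MR = 79.5 − 0.5Q.
The marginal product is MP_L = 7.
A monopolist hires until marginal revenue product equals the wage: MR·MP_L = w.
(79.5 − 3.5L)·7 = 42, so L = 21.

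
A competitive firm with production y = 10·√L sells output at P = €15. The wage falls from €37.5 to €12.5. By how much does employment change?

From P·MP_L = w with MP_L = 5·L^(-1/2), the labor demand is L(w) = (75/w)^(2).
At w = 37.5: L = 4. At w = 12.5: L = 36.
ΔL = 36 − 4 = 32.

ΔL = 32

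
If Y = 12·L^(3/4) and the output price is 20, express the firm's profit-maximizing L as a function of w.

MP_L = (3/4)·12·L^(-1/4) = 9·L^(-1/4).
Setting P·MP_L = w: 180·L^(-1/4) = w.
Solving for L: L^(-1/4) = w/180, so L = (180/w)^(4).

L(w) = (180/w)^(4)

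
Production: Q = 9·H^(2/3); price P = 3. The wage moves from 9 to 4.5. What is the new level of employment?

H* = 64

From P·MP_H = w with MP_H = 6·H^(-1/3), the labor demand is H(w) = (18/w)^(3).
At w = 9: H = 8. At w = 4.5: H = 64.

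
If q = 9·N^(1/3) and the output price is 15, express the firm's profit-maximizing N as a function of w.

MP_N = (1/3)·9·N^(-2/3) = 3·N^(-2/3).
Setting P·MP_N = w: 45·N^(-2/3) = w.
Solving for N: N^(-2/3) = w/45, so N = (45/w)^(3/2).

N(w) = (45/w)^(3/2)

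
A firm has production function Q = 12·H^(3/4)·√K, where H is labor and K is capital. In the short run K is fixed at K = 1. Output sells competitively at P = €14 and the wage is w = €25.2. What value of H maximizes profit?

H* = 625

With K = 1, MP_H = (3/4)·12·H^(-1/4)·1^(1/2) = 9·H^(-1/4).
Profit maximization for a price taker requires P·MP_H = w: 14·9·H^(-1/4) = 25.2.
So H^(-1/4) = 0.2, which gives H = 625.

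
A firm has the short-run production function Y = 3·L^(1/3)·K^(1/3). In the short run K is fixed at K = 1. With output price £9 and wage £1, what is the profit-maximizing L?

L* = 27

With K = 1, MP_L = (1/3)·3·L^(-2/3)·1^(1/3) = L^(-2/3).
Profit maximization for a price taker requires P·MP_L = w: 9·L^(-2/3) = 1.
So L^(-2/3) = 1/9, which gives L = 27.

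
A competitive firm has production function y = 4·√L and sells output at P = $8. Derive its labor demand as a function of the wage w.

L(w) = 256/w²

MP_L = (1/2)·4·L^(-1/2) = 2·L^(-1/2).
Setting P·MP_L = w: 16·L^(-1/2) = w.
Solving for L: L^(-1/2) = w/16, so L = (16/w)^(2).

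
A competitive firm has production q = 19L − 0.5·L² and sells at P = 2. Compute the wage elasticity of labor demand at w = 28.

ε = -2.8

From P·MP_L = w with MP_L = 19 − L, labor demand is L(w) = 19 − w/2.
dL/dw = −1/(2) = -0.5.
At w = 28, L = 5, so ε = (dL/dw)·(w/L) = (-0.5)·(28/5) = -2.8.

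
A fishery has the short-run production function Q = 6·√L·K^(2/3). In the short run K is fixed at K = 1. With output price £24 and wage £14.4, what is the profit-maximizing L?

L* = 25

With K = 1, MP_L = (1/2)·6·L^(-1/2)·1^(2/3) = 3·L^(-1/2).
Profit maximization for a price taker requires P·MP_L = w: 24·3·L^(-1/2) = 14.4.
So L^(-1/2) = 0.2, which gives L = 25.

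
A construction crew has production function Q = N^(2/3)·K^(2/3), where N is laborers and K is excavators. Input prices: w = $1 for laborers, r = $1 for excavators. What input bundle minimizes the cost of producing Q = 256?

N* = 64, K* = 64

Cost minimization requires the marginal rate of technical substitution to equal the input-price ratio: MP_N/MP_K = w/r.
Here MP_N/MP_K = (2/3)·(K/N)/(2/3) = (K/N). Setting this equal to 1/1 = 1 gives K = N.
Substituting into Q = 256: N^(2/3)·(N)^(2/3) = 256.
Solving, N = 64 and K = 64.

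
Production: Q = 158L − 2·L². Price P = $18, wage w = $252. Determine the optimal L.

The marginal product of L is MP_L = 158 − 4L.
A price-taking firm hires until the value of the marginal product equals the wage: P·MP_L = w, so 18·(158 − 4L) = 252.
Then 158 − 4L = 14, giving L = 36.

L* = 36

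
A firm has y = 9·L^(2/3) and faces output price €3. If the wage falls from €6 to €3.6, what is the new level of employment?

From P·MP_L = w with MP_L = 6·L^(-1/3), the labor demand is L(w) = (18/w)^(3).
At w = 6: L = 27. At w = 3.6: L = 125.

L* = 125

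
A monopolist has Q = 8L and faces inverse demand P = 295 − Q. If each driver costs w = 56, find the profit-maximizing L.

Marginal revenue from the inverse demand is MR = 295 − 2Q.
The marginal product is MP_L = 8.
A monopolist hires until marginal revenue product equals the wage: MR·MP_L = w.
(295 − 16L)·8 = 56, so L = 18.

L* = 18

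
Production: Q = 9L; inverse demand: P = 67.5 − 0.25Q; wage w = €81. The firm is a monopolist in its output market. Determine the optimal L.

L* = 13

Marginal revenue from the inverse demand is MR = 67.5 − 0.5Q.
The marginal product is MP_L = 9.
A monopolist hires until marginal revenue product equals the wage: MR·MP_L = w.
(67.5 − 4.5L)·9 = 81, so L = 13.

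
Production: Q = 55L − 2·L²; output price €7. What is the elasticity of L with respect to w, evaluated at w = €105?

ε = -0.375

From P·MP_L = w with MP_L = 55 − 4L, labor demand is L(w) = (55 − w/7)/4.
dL/dw = −1/(28) = -1/28.
At w = 105, L = 10, so ε = (dL/dw)·(w/L) = (-1/28)·(105/10) = -0.375.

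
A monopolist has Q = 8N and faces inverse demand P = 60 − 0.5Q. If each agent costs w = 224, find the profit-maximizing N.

Marginal revenue from the inverse demand is MR = 60 − Q.
The marginal product is MP_N = 8.
A monopolist hires until marginal revenue product equals the wage: MR·MP_N = w.
(60 − 8N)·8 = 224, so N = 4.

N* = 4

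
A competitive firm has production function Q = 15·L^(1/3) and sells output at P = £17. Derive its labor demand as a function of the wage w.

MP_L = (1/3)·15·L^(-2/3) = 5·L^(-2/3).
Setting P·MP_L = w: 85·L^(-2/3) = w.
Solving for L: L^(-2/3) = w/85, so L = (85/w)^(3/2).

L(w) = (85/w)^(3/2)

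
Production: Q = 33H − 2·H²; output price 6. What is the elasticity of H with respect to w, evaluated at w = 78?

ε = -0.65

From P·MP_H = w with MP_H = 33 − 4H, labor demand is H(w) = (33 − w/6)/4.
dH/dw = −1/(24) = -1/24.
At w = 78, H = 5, so ε = (dH/dw)·(w/H) = (-1/24)·(78/5) = -0.65.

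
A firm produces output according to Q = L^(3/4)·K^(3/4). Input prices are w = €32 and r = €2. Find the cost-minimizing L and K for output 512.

Cost minimization requires the marginal rate of technical substitution to equal the input-price ratio: MP_L/MP_K = w/r.
Here MP_L/MP_K = (3/4)·(K/L)/(3/4) = (K/L). Setting this equal to 32/2 = 16 gives K = 16L.
Substituting into Q = 512: L^(3/4)·(16L)^(3/4) = 512.
Solving, L = 16 and K = 256.

L* = 16, K* = 256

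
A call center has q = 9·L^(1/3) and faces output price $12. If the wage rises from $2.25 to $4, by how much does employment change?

ΔL = -37

From P·MP_L = w with MP_L = 3·L^(-2/3), the labor demand is L(w) = (36/w)^(3/2).
At w = 2.25: L = 64. At w = 4: L = 27.
ΔL = 27 − 64 = -37.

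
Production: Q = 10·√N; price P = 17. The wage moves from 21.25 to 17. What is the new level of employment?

N* = 25

From P·MP_N = w with MP_N = 5·N^(-1/2), the labor demand is N(w) = (85/w)^(2).
At w = 21.25: N = 16. At w = 17: N = 25.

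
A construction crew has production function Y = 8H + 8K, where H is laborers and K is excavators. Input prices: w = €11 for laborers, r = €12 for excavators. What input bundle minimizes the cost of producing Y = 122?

H* = 15.25, K* = 0

The inputs are perfect substitutes, so the firm uses whichever has the lower cost per unit of output.
Cost per unit of output via H is w/8 = 1.375; via K it is r/8 = 1.5. H is cheaper.
Producing Y = 122 with H alone: H = 15.25, K = 0.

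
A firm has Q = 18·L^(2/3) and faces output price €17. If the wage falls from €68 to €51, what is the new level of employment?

From P·MP_L = w with MP_L = 12·L^(-1/3), the labor demand is L(w) = (204/w)^(3).
At w = 68: L = 27. At w = 51: L = 64.

L* = 64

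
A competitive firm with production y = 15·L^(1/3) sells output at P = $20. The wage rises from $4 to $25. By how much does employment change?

From P·MP_L = w with MP_L = 5·L^(-2/3), the labor demand is L(w) = (100/w)^(3/2).
At w = 4: L = 125. At w = 25: L = 8.
ΔL = 8 − 125 = -117.

ΔL = -117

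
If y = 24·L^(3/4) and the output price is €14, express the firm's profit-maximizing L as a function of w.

MP_L = (3/4)·24·L^(-1/4) = 18·L^(-1/4).
Setting P·MP_L = w: 252·L^(-1/4) = w.
Solving for L: L^(-1/4) = w/252, so L = (252/w)^(4).

L(w) = (252/w)^(4)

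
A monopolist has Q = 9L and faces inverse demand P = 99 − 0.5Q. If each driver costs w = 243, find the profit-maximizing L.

L* = 8

Marginal revenue from the inverse demand is MR = 99 − Q.
The marginal product is MP_L = 9.
A monopolist hires until marginal revenue product equals the wage: MR·MP_L = w.
(99 − 9L)·9 = 243, so L = 8.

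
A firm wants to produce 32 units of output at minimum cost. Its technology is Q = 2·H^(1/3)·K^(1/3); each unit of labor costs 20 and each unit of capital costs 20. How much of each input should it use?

H* = 64, K* = 64

Cost minimization requires the marginal rate of technical substitution to equal the input-price ratio: MP_H/MP_K = w/r.
Here MP_H/MP_K = (1/3)·(K/H)/(1/3) = (K/H). Setting this equal to 20/20 = 1 gives K = H.
Substituting into Q = 32: 2·H^(1/3)·(H)^(1/3) = 32.
Solving, H = 64 and K = 64.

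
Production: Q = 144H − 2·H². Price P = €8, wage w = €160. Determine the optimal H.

H* = 31

The marginal product of H is MP_H = 144 − 4H.
A price-taking firm hires until the value of the marginal product equals the wage: P·MP_H = w, so 8·(144 − 4H) = 160.
Then 144 − 4H = 20, giving H = 31.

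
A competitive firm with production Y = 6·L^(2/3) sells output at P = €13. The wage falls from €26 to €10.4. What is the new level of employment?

From P·MP_L = w with MP_L = 4·L^(-1/3), the labor demand is L(w) = (52/w)^(3).
At w = 26: L = 8. At w = 10.4: L = 125.

L* = 125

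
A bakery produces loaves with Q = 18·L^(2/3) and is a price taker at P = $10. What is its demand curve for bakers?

MP_L = (2/3)·18·L^(-1/3) = 12·L^(-1/3).
Setting P·MP_L = w: 120·L^(-1/3) = w.
Solving for L: L^(-1/3) = w/120, so L = (120/w)^(3).

L(w) = 1728000/w³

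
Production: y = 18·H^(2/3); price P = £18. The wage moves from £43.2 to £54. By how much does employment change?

From P·MP_H = w with MP_H = 12·H^(-1/3), the labor demand is H(w) = (216/w)^(3).
At w = 43.2: H = 125. At w = 54: H = 64.
ΔH = 64 − 125 = -61.

ΔH = -61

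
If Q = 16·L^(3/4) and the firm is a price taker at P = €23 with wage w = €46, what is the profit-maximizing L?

L* = 1296

MP_L = (3/4)·16·L^(-1/4) = 12·L^(-1/4).
Profit maximization for a price taker requires P·MP_L = w: 23·12·L^(-1/4) = 46.
So L^(-1/4) = 1/6, which gives L = 1296.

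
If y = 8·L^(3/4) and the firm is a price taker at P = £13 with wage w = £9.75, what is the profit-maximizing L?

L* = 4096

MP_L = (3/4)·8·L^(-1/4) = 6·L^(-1/4).
Profit maximization for a price taker requires P·MP_L = w: 13·6·L^(-1/4) = 9.75.
So L^(-1/4) = 0.125, which gives L = 4096.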